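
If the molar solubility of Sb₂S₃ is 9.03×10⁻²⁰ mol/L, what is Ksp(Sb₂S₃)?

Sb₂S₃(s) ⇌ 2 Sb³⁺(aq) + 3 S²⁻(aq)
Call the molar solubility s, so that [Sb³⁺] = 2s and [S²⁻] = 3s.
Ksp = [Sb³⁺]^2[S²⁻]^3 = (2s)^2 · (3s)^3 = 108s^5
Ksp = 108 × (9.03×10⁻²⁰)^5 = 6.48×10⁻⁹⁴

Ksp = 6.48×10⁻⁹⁴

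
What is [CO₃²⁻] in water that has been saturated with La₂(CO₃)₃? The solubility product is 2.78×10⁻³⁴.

La₂(CO₃)₃(s) ⇌ 2 La³⁺(aq) + 3 CO₃²⁻(aq)
With molar solubility s: [La³⁺] = 2s, [CO₃²⁻] = 3s.
Ksp = [La³⁺]^2[CO₃²⁻]^3 = (2s)^2 · (3s)^3 = 108s^5 = 2.78×10⁻³⁴
s = 7.62×10⁻⁸ mol/L
[CO₃²⁻] = 3s = 2.29×10⁻⁷ mol/L

2.29×10⁻⁷ M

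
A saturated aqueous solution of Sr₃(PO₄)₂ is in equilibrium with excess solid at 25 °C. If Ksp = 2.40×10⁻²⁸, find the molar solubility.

Sr₃(PO₄)₂(s) ⇌ 3 Sr²⁺(aq) + 2 PO₄³⁻(aq)
If s mol/L of Sr₃(PO₄)₂ dissolves, [Sr²⁺] = 3s and [PO₄³⁻] = 2s.
Ksp = [Sr²⁺]^3[PO₄³⁻]^2 = (3s)^3 · (2s)^2 = 108s^5
108s^5 = 2.40×10⁻²⁸  ⇒  s^5 = 2.22×10⁻³⁰
Taking the 5th root, s = 1.17×10⁻⁶ mol/L.

1.17×10⁻⁶ M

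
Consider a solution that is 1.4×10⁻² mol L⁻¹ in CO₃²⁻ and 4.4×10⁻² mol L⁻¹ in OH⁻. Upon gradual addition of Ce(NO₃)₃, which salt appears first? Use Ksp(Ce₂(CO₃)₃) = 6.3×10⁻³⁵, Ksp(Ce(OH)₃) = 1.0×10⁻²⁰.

The threshold for precipitation is Q = Ksp.
For Ce₂(CO₃)₃: [Ce³⁺] = (Ksp/[CO₃²⁻]^3)^(1/2) = 4.8×10⁻¹⁵ mol L⁻¹
For Ce(OH)₃: [Ce³⁺] = (Ksp/[OH⁻]^3) = 1.2×10⁻¹⁶ mol L⁻¹
Ce(OH)₃ requires the lower [Ce³⁺], so it precipitates first.

Ce(OH)₃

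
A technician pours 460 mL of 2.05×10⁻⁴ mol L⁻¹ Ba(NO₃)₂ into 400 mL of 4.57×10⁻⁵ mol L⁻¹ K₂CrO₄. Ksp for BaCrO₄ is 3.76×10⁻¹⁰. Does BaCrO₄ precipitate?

The combined volume is 860 mL.
[Ba²⁺] = (2.05×10⁻⁴)(460)/860 = 1.10×10⁻⁴ mol L⁻¹
[CrO₄²⁻] = (4.57×10⁻⁵)(400)/860 = 2.13×10⁻⁵ mol L⁻¹
Q = [Ba²⁺][CrO₄²⁻] = 2.33×10⁻⁹
Since Q (2.33×10⁻⁹) exceeds Ksp (3.76×10⁻¹⁰), BaCrO₄ will precipitate.

Yes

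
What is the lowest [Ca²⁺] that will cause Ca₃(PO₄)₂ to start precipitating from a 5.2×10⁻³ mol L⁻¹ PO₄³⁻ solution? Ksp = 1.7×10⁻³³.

Precipitation begins when Q = Ksp.
Ca₃(PO₄)₂(s) ⇌ 3 Ca²⁺(aq) + 2 PO₄³⁻(aq)
Ksp = [Ca²⁺]^3[PO₄³⁻]^2 = [Ca²⁺]^3(5.2×10⁻³)^2
[Ca²⁺]^3 = 1.7×10⁻³³ / (5.2×10⁻³)^2 = 6.3×10⁻²⁹
[Ca²⁺] = 4.0×10⁻¹⁰ mol L⁻¹

4.0×10⁻¹⁰ M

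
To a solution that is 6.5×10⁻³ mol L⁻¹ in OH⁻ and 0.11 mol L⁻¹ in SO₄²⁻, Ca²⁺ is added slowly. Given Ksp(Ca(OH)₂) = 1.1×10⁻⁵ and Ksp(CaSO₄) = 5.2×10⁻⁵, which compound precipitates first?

A salt starts to precipitate once the ion product Q reaches its Ksp.
For Ca(OH)₂: [Ca²⁺] = (Ksp/[OH⁻]^2) = 0.26 mol L⁻¹
For CaSO₄: [Ca²⁺] = (Ksp/[SO₄²⁻]) = 4.7×10⁻⁴ mol L⁻¹
CaSO₄ requires the lower [Ca²⁺], so it precipitates first.

CaSO₄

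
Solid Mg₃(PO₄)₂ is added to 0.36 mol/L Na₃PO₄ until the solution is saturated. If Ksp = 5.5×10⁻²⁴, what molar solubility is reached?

1.2×10⁻⁸ M

Mg₃(PO₄)₂(s) ⇌ 3 Mg²⁺(aq) + 2 PO₄³⁻(aq)
Let s be the solubility of Mg₃(PO₄)₂ here. The common ion gives [PO₄³⁻] ≈ 0.36 mol/L, and [Mg²⁺] = 3s.
Ksp = [Mg²⁺]^3[PO₄³⁻]^2 = (3s)^3(0.36)^2
(3s)^3 = 5.5×10⁻²⁴ / (0.36)^2 = 4.2×10⁻²³
s = 1.2×10⁻⁸ mol/L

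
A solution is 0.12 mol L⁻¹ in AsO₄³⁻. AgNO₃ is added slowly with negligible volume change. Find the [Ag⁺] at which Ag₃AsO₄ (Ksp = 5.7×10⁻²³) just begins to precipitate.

The threshold for precipitation is Q = Ksp.
Ag₃AsO₄(s) ⇌ 3 Ag⁺(aq) + AsO₄³⁻(aq)
Ksp = [Ag⁺]^3[AsO₄³⁻] = [Ag⁺]^3(0.12)
[Ag⁺]^3 = 5.7×10⁻²³ / (0.12) = 4.8×10⁻²²
[Ag⁺] = 7.8×10⁻⁸ mol L⁻¹

7.8×10⁻⁸ M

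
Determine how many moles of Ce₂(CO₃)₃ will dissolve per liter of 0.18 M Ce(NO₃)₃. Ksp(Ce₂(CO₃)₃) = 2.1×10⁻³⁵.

2.9×10⁻¹² M

Ce₂(CO₃)₃(s) ⇌ 2 Ce³⁺(aq) + 3 CO₃²⁻(aq)
Ce³⁺ is already present at 0.18 M. If s mol/L of Ce₂(CO₃)₃ dissolves, [CO₃²⁻] = 3s while [Ce³⁺] ≈ 0.18 M.
Ksp = [Ce³⁺]^2[CO₃²⁻]^3 = (0.18)^2(3s)^3
(3s)^3 = 2.1×10⁻³⁵ / (0.18)^2 = 6.5×10⁻³⁴
s = 2.9×10⁻¹² M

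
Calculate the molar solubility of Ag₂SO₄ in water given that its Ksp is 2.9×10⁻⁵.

Ag₂SO₄(s) ⇌ 2 Ag⁺(aq) + SO₄²⁻(aq)
With molar solubility s: [Ag⁺] = 2s, [SO₄²⁻] = s.
Ksp = [Ag⁺]^2[SO₄²⁻] = (2s)^2 · s = 4s^3
4s^3 = 2.9×10⁻⁵  ⇒  s^3 = 7.3×10⁻⁶
Taking the 3rd root, s = 1.9×10⁻² M.

1.9×10⁻² M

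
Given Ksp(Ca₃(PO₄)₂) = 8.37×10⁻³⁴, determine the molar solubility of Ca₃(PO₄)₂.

9.50×10⁻⁸ M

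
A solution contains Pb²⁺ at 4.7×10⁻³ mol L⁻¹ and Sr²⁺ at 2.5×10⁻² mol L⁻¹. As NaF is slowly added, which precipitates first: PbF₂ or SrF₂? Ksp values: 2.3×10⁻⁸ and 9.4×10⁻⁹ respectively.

Each salt precipitates once Q = Ksp for that salt.
For PbF₂: [F⁻] = (Ksp/[Pb²⁺])^(1/2) = 2.2×10⁻³ mol L⁻¹
For SrF₂: [F⁻] = (Ksp/[Sr²⁺])^(1/2) = 6.1×10⁻⁴ mol L⁻¹
Since SrF₂ needs less F⁻ to reach saturation, it precipitates first.

SrF₂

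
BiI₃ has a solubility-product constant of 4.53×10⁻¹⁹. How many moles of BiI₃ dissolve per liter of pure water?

1.14×10⁻⁵ M

BiI₃(s) ⇌ Bi³⁺(aq) + 3 I⁻(aq)
For each mole of BiI₃ that dissolves per liter, [Bi³⁺] = s and [I⁻] = 3s; let s denote this solubility.
Ksp = [Bi³⁺][I⁻]^3 = s · (3s)^3 = 27s^4
27s^4 = 4.53×10⁻¹⁹  ⇒  s^4 = 1.68×10⁻²⁰
s = 1.14×10⁻⁵ mol/L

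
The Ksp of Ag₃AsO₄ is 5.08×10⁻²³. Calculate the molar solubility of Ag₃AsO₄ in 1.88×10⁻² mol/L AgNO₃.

Ag₃AsO₄(s) ⇌ 3 Ag⁺(aq) + AsO₄³⁻(aq)
The solution already contains Ag⁺ at 1.88×10⁻² mol/L. Let s be the molar solubility of Ag₃AsO₄.
[Ag⁺] ≈ 1.88×10⁻² mol/L (common ion dominates); [AsO₄³⁻] = s.
Ksp = [Ag⁺]^3[AsO₄³⁻] = (1.88×10⁻²)^3s
s = 5.08×10⁻²³ / (1.88×10⁻²)^3 = 7.65×10⁻¹⁸
s = 7.65×10⁻¹⁸ mol/L

7.65×10⁻¹⁸ M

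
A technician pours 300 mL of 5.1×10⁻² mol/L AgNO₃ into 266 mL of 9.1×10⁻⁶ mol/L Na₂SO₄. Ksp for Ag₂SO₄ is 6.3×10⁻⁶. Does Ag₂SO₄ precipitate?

The combined volume is 566 mL.
[Ag⁺] = (5.1×10⁻²)(300)/566 = 2.7×10⁻² mol/L
[SO₄²⁻] = (9.1×10⁻⁶)(266)/566 = 4.3×10⁻⁶ mol/L
Q = [Ag⁺]^2[SO₄²⁻] = 3.1×10⁻⁹
Q = 3.1×10⁻⁹ < Ksp = 6.3×10⁻⁶, so the solution is unsaturated and no precipitate forms.

No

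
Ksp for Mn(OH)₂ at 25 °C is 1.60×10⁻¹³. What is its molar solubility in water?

Mn(OH)₂(s) ⇌ Mn²⁺(aq) + 2 OH⁻(aq)
With molar solubility s: [Mn²⁺] = s, [OH⁻] = 2s.
Ksp = [Mn²⁺][OH⁻]^2 = s · (2s)^2 = 4s^3
4s^3 = 1.60×10⁻¹³  ⇒  s^3 = 4.00×10⁻¹⁴
s = 3.42×10⁻⁵ mol L⁻¹

3.42×10⁻⁵ M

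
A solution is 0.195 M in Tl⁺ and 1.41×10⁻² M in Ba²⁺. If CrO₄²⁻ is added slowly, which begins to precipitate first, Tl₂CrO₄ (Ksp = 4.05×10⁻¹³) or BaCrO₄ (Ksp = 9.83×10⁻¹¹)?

Tl₂CrO₄

Each salt precipitates once Q = Ksp for that salt.
For Tl₂CrO₄: [CrO₄²⁻] = (Ksp/[Tl⁺]^2) = 1.07×10⁻¹¹ M
For BaCrO₄: [CrO₄²⁻] = (Ksp/[Ba²⁺]) = 6.97×10⁻⁹ M
Since Tl₂CrO₄ needs less CrO₄²⁻ to reach saturation, it precipitates first.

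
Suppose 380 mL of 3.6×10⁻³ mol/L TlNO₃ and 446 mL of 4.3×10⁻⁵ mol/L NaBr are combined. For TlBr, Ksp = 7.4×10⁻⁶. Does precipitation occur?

No

Total volume after mixing = 380 + 446 = 826 mL.
[Tl⁺] = (3.6×10⁻³)(380)/826 = 1.7×10⁻³ mol/L
[Br⁻] = (4.3×10⁻⁵)(446)/826 = 2.3×10⁻⁵ mol/L
Q = [Tl⁺][Br⁻] = 3.8×10⁻⁸
Since Q (3.8×10⁻⁸) is less than Ksp (7.4×10⁻⁶), no TlBr precipitates.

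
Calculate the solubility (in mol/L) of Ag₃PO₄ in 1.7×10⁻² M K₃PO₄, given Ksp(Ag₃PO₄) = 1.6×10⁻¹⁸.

Ag₃PO₄(s) ⇌ 3 Ag⁺(aq) + PO₄³⁻(aq)
Let s be the solubility of Ag₃PO₄ here. The common ion gives [PO₄³⁻] ≈ 1.7×10⁻² M, and [Ag⁺] = 3s.
Ksp = [Ag⁺]^3[PO₄³⁻] = (3s)^3(1.7×10⁻²)
(3s)^3 = 1.6×10⁻¹⁸ / (1.7×10⁻²) = 9.4×10⁻¹⁷
s = 1.5×10⁻⁶ M

1.5×10⁻⁶ M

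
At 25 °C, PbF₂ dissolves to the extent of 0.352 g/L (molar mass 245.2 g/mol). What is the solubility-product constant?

Ksp = 1.18×10⁻⁸

s = (0.352 g L⁻¹)/(245.2 g mol⁻¹) = 1.4356×10⁻³ M
PbF₂(s) ⇌ Pb²⁺(aq) + 2 F⁻(aq)
Let s be the molar solubility. Then [Pb²⁺] = s and [F⁻] = 2s.
Ksp = [Pb²⁺][F⁻]^2 = s · (2s)^2 = 4s^3
Ksp = 4 × (1.4356×10⁻³)^3 = 1.18×10⁻⁸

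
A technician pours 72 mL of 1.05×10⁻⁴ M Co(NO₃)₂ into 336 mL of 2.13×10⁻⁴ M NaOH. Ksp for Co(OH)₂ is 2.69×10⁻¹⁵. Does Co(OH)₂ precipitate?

After mixing, V = 72 mL + 336 mL = 408 mL.
[Co²⁺] = (1.05×10⁻⁴)(72)/408 = 1.85×10⁻⁵ M
[OH⁻] = (2.13×10⁻⁴)(336)/408 = 1.75×10⁻⁴ M
Q = [Co²⁺][OH⁻]^2 = 5.70×10⁻¹³
Because Q > Ksp (5.70×10⁻¹³ vs 2.69×10⁻¹⁵), a precipitate of Co(OH)₂ forms.

Yes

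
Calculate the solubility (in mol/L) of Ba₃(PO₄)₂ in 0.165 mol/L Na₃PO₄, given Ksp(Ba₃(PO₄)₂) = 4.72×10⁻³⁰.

1.86×10⁻¹⁰ M

Ba₃(PO₄)₂(s) ⇌ 3 Ba²⁺(aq) + 2 PO₄³⁻(aq)
PO₄³⁻ is already present at 0.165 mol/L. If s mol/L of Ba₃(PO₄)₂ dissolves, [Ba²⁺] = 3s while [PO₄³⁻] ≈ 0.165 mol/L.
Ksp = [Ba²⁺]^3[PO₄³⁻]^2 = (3s)^3(0.165)^2
(3s)^3 = 4.72×10⁻³⁰ / (0.165)^2 = 1.73×10⁻²⁸
s = 1.86×10⁻¹⁰ mol/L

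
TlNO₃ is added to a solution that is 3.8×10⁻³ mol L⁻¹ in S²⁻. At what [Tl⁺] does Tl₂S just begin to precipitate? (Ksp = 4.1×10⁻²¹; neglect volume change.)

1.0×10⁻⁹ M

Precipitation begins when Q = Ksp.
Tl₂S(s) ⇌ 2 Tl⁺(aq) + S²⁻(aq)
Ksp = [Tl⁺]^2[S²⁻] = [Tl⁺]^2(3.8×10⁻³)
[Tl⁺]^2 = 4.1×10⁻²¹ / (3.8×10⁻³) = 1.1×10⁻¹⁸
[Tl⁺] = 1.0×10⁻⁹ mol L⁻¹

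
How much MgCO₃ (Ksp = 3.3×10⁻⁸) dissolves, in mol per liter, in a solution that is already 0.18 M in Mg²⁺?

1.8×10⁻⁷ M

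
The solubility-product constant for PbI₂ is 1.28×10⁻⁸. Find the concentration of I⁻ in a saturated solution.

PbI₂(s) ⇌ Pb²⁺(aq) + 2 I⁻(aq)
For each mole of PbI₂ that dissolves per liter, [Pb²⁺] = s and [I⁻] = 2s; let s denote this solubility.
Ksp = [Pb²⁺][I⁻]^2 = s · (2s)^2 = 4s^3 = 1.28×10⁻⁸
s = 1.47×10⁻³ mol/L
[I⁻] = 2s = 2.95×10⁻³ mol/L

2.95×10⁻³ M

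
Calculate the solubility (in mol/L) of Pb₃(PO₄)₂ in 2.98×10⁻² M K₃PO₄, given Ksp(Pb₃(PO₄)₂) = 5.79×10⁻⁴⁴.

1.34×10⁻¹⁴ M

Pb₃(PO₄)₂(s) ⇌ 3 Pb²⁺(aq) + 2 PO₄³⁻(aq)
PO₄³⁻ is already present at 2.98×10⁻² M. If s mol/L of Pb₃(PO₄)₂ dissolves, [Pb²⁺] = 3s while [PO₄³⁻] ≈ 2.98×10⁻² M.
Ksp = [Pb²⁺]^3[PO₄³⁻]^2 = (3s)^3(2.98×10⁻²)^2
(3s)^3 = 5.79×10⁻⁴⁴ / (2.98×10⁻²)^2 = 6.52×10⁻⁴¹
s = 1.34×10⁻¹⁴ M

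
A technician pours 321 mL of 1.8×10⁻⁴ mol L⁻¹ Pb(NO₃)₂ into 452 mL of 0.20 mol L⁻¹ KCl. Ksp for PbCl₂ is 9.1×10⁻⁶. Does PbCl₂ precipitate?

After mixing, V = 321 mL + 452 mL = 773 mL.
[Pb²⁺] = (1.8×10⁻⁴)(321)/773 = 7.5×10⁻⁵ mol L⁻¹
[Cl⁻] = (0.20)(452)/773 = 0.12 mol L⁻¹
Q = [Pb²⁺][Cl⁻]^2 = 1.0×10⁻⁶
Since Q (1.0×10⁻⁶) is less than Ksp (9.1×10⁻⁶), no PbCl₂ precipitates.

No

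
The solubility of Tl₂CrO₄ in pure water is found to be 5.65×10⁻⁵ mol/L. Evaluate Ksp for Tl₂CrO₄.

Ksp = 7.21×10⁻¹³

Tl₂CrO₄(s) ⇌ 2 Tl⁺(aq) + CrO₄²⁻(aq)
Let s be the molar solubility. Then [Tl⁺] = 2s and [CrO₄²⁻] = s.
Ksp = [Tl⁺]^2[CrO₄²⁻] = (2s)^2 · s = 4s^3
Ksp = 4 × (5.65×10⁻⁵)^3 = 7.21×10⁻¹³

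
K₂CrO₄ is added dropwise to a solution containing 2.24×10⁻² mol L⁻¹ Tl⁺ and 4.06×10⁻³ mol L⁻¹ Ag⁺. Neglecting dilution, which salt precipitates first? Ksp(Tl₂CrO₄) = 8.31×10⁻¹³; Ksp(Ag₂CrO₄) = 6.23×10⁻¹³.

Each salt precipitates once Q = Ksp for that salt.
For Tl₂CrO₄: [CrO₄²⁻] = (Ksp/[Tl⁺]^2) = 1.66×10⁻⁹ mol L⁻¹
For Ag₂CrO₄: [CrO₄²⁻] = (Ksp/[Ag⁺]^2) = 3.78×10⁻⁸ mol L⁻¹
Tl₂CrO₄ requires the lower [CrO₄²⁻], so it precipitates first.

Tl₂CrO₄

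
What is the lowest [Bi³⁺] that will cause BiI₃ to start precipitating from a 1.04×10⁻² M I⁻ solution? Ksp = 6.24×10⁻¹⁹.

The threshold for precipitation is Q = Ksp.
BiI₃(s) ⇌ Bi³⁺(aq) + 3 I⁻(aq)
Ksp = [Bi³⁺][I⁻]^3 = [Bi³⁺](1.04×10⁻²)^3
[Bi³⁺] = 6.24×10⁻¹⁹ / (1.04×10⁻²)^3 = 5.55×10⁻¹³
[Bi³⁺] = 5.55×10⁻¹³ M

5.55×10⁻¹³ M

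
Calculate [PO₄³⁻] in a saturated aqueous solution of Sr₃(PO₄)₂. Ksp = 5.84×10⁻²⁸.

Sr₃(PO₄)₂(s) ⇌ 3 Sr²⁺(aq) + 2 PO₄³⁻(aq)
For each mole of Sr₃(PO₄)₂ that dissolves per liter, [Sr²⁺] = 3s and [PO₄³⁻] = 2s; let s denote this solubility.
Ksp = [Sr²⁺]^3[PO₄³⁻]^2 = (3s)^3 · (2s)^2 = 108s^5 = 5.84×10⁻²⁸
s = 1.40×10⁻⁶ mol/L
[PO₄³⁻] = 2s = 2.80×10⁻⁶ mol/L

2.80×10⁻⁶ M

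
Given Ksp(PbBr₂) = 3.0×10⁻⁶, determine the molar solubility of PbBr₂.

9.1×10⁻³ M

PbBr₂(s) ⇌ Pb²⁺(aq) + 2 Br⁻(aq)
Let s be the molar solubility. Then [Pb²⁺] = s and [Br⁻] = 2s.
Ksp = [Pb²⁺][Br⁻]^2 = s · (2s)^2 = 4s^3
4s^3 = 3.0×10⁻⁶  ⇒  s^3 = 7.5×10⁻⁷
Taking the 3rd root, s = 9.1×10⁻³ mol L⁻¹.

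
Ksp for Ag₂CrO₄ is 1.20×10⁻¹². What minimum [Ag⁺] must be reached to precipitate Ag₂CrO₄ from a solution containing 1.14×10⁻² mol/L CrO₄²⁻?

Precipitation of each salt begins when its ion product equals Ksp.
Ag₂CrO₄(s) ⇌ 2 Ag⁺(aq) + CrO₄²⁻(aq)
Ksp = [Ag⁺]^2[CrO₄²⁻] = [Ag⁺]^2(1.14×10⁻²)
[Ag⁺]^2 = 1.20×10⁻¹² / (1.14×10⁻²) = 1.05×10⁻¹⁰
[Ag⁺] = 1.03×10⁻⁵ mol/L

1.03×10⁻⁵ M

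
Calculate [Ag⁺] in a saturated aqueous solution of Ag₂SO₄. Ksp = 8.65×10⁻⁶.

2.59×10⁻² M

Ag₂SO₄(s) ⇌ 2 Ag⁺(aq) + SO₄²⁻(aq)
With molar solubility s: [Ag⁺] = 2s, [SO₄²⁻] = s.
Ksp = [Ag⁺]^2[SO₄²⁻] = (2s)^2 · s = 4s^3 = 8.65×10⁻⁶
s = 1.29×10⁻² mol/L
[Ag⁺] = 2s = 2.59×10⁻² mol/L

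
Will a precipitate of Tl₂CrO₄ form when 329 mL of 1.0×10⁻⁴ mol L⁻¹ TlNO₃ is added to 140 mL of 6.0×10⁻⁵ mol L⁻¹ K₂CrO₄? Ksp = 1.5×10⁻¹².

No

After mixing, V = 329 mL + 140 mL = 469 mL.
[Tl⁺] = (1.0×10⁻⁴)(329)/469 = 7.0×10⁻⁵ mol L⁻¹
[CrO₄²⁻] = (6.0×10⁻⁵)(140)/469 = 1.8×10⁻⁵ mol L⁻¹
Q = [Tl⁺]^2[CrO₄²⁻] = 8.8×10⁻¹⁴
Since Q (8.8×10⁻¹⁴) is less than Ksp (1.5×10⁻¹²), no Tl₂CrO₄ precipitates.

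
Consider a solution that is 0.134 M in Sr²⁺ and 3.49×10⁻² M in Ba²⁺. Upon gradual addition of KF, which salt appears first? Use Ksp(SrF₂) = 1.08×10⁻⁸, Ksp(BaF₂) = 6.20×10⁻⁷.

Each salt precipitates once Q = Ksp for that salt.
For SrF₂: [F⁻] = (Ksp/[Sr²⁺])^(1/2) = 2.84×10⁻⁴ M
For BaF₂: [F⁻] = (Ksp/[Ba²⁺])^(1/2) = 4.21×10⁻³ M
The smaller threshold [F⁻] is reached first, so SrF₂ precipitates first.

SrF₂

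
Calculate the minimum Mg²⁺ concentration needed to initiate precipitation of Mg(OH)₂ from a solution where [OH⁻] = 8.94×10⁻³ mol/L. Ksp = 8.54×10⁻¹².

Precipitation of each salt begins when its ion product equals Ksp.
Mg(OH)₂(s) ⇌ Mg²⁺(aq) + 2 OH⁻(aq)
Ksp = [Mg²⁺][OH⁻]^2 = [Mg²⁺](8.94×10⁻³)^2
[Mg²⁺] = 8.54×10⁻¹² / (8.94×10⁻³)^2 = 1.07×10⁻⁷
[Mg²⁺] = 1.07×10⁻⁷ mol/L

1.07×10⁻⁷ M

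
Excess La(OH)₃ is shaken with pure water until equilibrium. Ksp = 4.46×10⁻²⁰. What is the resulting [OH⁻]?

La(OH)₃(s) ⇌ La³⁺(aq) + 3 OH⁻(aq)
Call the molar solubility s, so that [La³⁺] = s and [OH⁻] = 3s.
Ksp = [La³⁺][OH⁻]^3 = s · (3s)^3 = 27s^4 = 4.46×10⁻²⁰
s = 6.38×10⁻⁶ mol/L
[OH⁻] = 3s = 1.91×10⁻⁵ mol/L

1.91×10⁻⁵ M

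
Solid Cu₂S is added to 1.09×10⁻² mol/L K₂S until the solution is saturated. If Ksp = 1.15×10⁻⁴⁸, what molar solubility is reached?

Cu₂S(s) ⇌ 2 Cu⁺(aq) + S²⁻(aq)
With S²⁻ already at 1.09×10⁻² mol/L and s small, take [S²⁻] ≈ 1.09×10⁻² mol/L and [Cu⁺] = 2s.
Ksp = [Cu⁺]^2[S²⁻] = (2s)^2(1.09×10⁻²)
(2s)^2 = 1.15×10⁻⁴⁸ / (1.09×10⁻²) = 1.06×10⁻⁴⁶
s = 5.14×10⁻²⁴ mol/L

5.14×10⁻²⁴ M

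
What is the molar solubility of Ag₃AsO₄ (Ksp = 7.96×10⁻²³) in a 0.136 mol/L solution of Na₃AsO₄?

2.79×10⁻⁸ M

Ag₃AsO₄(s) ⇌ 3 Ag⁺(aq) + AsO₄³⁻(aq)
Let s be the solubility of Ag₃AsO₄ here. The common ion gives [AsO₄³⁻] ≈ 0.136 mol/L, and [Ag⁺] = 3s.
Ksp = [Ag⁺]^3[AsO₄³⁻] = (3s)^3(0.136)
(3s)^3 = 7.96×10⁻²³ / (0.136) = 5.85×10⁻²²
s = 2.79×10⁻⁸ mol/L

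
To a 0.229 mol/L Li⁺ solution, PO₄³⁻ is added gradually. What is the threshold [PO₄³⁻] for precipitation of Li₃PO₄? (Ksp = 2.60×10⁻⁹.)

2.17×10⁻⁷ M

Precipitation of each salt begins when its ion product equals Ksp.
Li₃PO₄(s) ⇌ 3 Li⁺(aq) + PO₄³⁻(aq)
Ksp = [Li⁺]^3[PO₄³⁻] = [PO₄³⁻](0.229)^3
[PO₄³⁻] = 2.60×10⁻⁹ / (0.229)^3 = 2.17×10⁻⁷
[PO₄³⁻] = 2.17×10⁻⁷ mol/L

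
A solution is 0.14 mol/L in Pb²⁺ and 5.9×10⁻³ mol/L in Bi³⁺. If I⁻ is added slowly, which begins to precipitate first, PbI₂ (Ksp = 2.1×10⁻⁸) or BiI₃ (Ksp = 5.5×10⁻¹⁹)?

BiI₃

The threshold for precipitation is Q = Ksp.
For PbI₂: [I⁻] = (Ksp/[Pb²⁺])^(1/2) = 3.9×10⁻⁴ mol/L
For BiI₃: [I⁻] = (Ksp/[Bi³⁺])^(1/3) = 4.5×10⁻⁶ mol/L
The smaller threshold [I⁻] is reached first, so BiI₃ precipitates first.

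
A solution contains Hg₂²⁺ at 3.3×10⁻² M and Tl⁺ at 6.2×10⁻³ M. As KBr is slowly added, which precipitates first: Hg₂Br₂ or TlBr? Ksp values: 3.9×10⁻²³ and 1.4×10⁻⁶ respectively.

A salt starts to precipitate once the ion product Q reaches its Ksp.
For Hg₂Br₂: [Br⁻] = (Ksp/[Hg₂²⁺])^(1/2) = 3.4×10⁻¹¹ M
For TlBr: [Br⁻] = (Ksp/[Tl⁺]) = 2.3×10⁻⁴ M
The smaller threshold [Br⁻] is reached first, so Hg₂Br₂ precipitates first.

Hg₂Br₂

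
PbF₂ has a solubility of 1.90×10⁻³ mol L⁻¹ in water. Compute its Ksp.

PbF₂(s) ⇌ Pb²⁺(aq) + 2 F⁻(aq)
Call the molar solubility s, so that [Pb²⁺] = s and [F⁻] = 2s.
Ksp = [Pb²⁺][F⁻]^2 = s · (2s)^2 = 4s^3
Ksp = 4 × (1.90×10⁻³)^3 = 2.74×10⁻⁸

Ksp = 2.74×10⁻⁸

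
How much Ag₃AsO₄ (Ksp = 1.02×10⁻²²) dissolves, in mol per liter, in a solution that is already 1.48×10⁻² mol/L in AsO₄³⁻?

Ag₃AsO₄(s) ⇌ 3 Ag⁺(aq) + AsO₄³⁻(aq)
With AsO₄³⁻ already at 1.48×10⁻² mol/L and s small, take [AsO₄³⁻] ≈ 1.48×10⁻² mol/L and [Ag⁺] = 3s.
Ksp = [Ag⁺]^3[AsO₄³⁻] = (3s)^3(1.48×10⁻²)
(3s)^3 = 1.02×10⁻²² / (1.48×10⁻²) = 6.89×10⁻²¹
s = 6.34×10⁻⁸ mol/L

6.34×10⁻⁸ M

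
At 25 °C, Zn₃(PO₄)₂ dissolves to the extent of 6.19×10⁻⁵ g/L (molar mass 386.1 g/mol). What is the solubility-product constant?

Ksp = 1.14×10⁻³²

Molar solubility s = (6.19×10⁻⁵ g/L) / (386.1 g/mol) = 1.6032×10⁻⁷ mol/L
Zn₃(PO₄)₂(s) ⇌ 3 Zn²⁺(aq) + 2 PO₄³⁻(aq)
Call the molar solubility s, so that [Zn²⁺] = 3s and [PO₄³⁻] = 2s.
Ksp = [Zn²⁺]^3[PO₄³⁻]^2 = (3s)^3 · (2s)^2 = 108s^5
Ksp = 108 × (1.6032×10⁻⁷)^5 = 1.14×10⁻³²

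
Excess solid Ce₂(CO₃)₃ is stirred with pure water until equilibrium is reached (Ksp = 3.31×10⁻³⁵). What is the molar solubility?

Ce₂(CO₃)₃(s) ⇌ 2 Ce³⁺(aq) + 3 CO₃²⁻(aq)
If s mol/L of Ce₂(CO₃)₃ dissolves, [Ce³⁺] = 2s and [CO₃²⁻] = 3s.
Ksp = [Ce³⁺]^2[CO₃²⁻]^3 = (2s)^2 · (3s)^3 = 108s^5
108s^5 = 3.31×10⁻³⁵  ⇒  s^5 = 3.06×10⁻³⁷
s = (3.06×10⁻³⁷)^(1/5) = 4.98×10⁻⁸ mol L⁻¹

4.98×10⁻⁸ M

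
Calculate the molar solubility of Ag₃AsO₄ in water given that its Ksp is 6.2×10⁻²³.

Ag₃AsO₄(s) ⇌ 3 Ag⁺(aq) + AsO₄³⁻(aq)
With molar solubility s: [Ag⁺] = 3s, [AsO₄³⁻] = s.
Ksp = [Ag⁺]^3[AsO₄³⁻] = (3s)^3 · s = 27s^4
27s^4 = 6.2×10⁻²³  ⇒  s^4 = 2.3×10⁻²⁴
Taking the 4th root, s = 1.2×10⁻⁶ mol L⁻¹.

1.2×10⁻⁶ M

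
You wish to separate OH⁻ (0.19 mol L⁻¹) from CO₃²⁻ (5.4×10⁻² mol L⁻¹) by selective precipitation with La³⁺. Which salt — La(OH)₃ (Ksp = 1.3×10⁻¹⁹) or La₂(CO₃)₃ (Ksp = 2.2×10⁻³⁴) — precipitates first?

Each salt precipitates once Q = Ksp for that salt.
For La(OH)₃: [La³⁺] = (Ksp/[OH⁻]^3) = 1.9×10⁻¹⁷ mol L⁻¹
For La₂(CO₃)₃: [La³⁺] = (Ksp/[CO₃²⁻]^3)^(1/2) = 1.2×10⁻¹⁵ mol L⁻¹
Since La(OH)₃ needs less La³⁺ to reach saturation, it precipitates first.

La(OH)₃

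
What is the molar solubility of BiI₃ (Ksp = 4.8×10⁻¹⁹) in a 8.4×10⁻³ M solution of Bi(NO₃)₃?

1.3×10⁻⁶ M

BiI₃(s) ⇌ Bi³⁺(aq) + 3 I⁻(aq)
The solution already contains Bi³⁺ at 8.4×10⁻³ M. Let s be the molar solubility of BiI₃.
[Bi³⁺] ≈ 8.4×10⁻³ M (common ion dominates); [I⁻] = 3s.
Ksp = [Bi³⁺][I⁻]^3 = (8.4×10⁻³)(3s)^3
(3s)^3 = 4.8×10⁻¹⁹ / (8.4×10⁻³) = 5.7×10⁻¹⁷
s = 1.3×10⁻⁶ M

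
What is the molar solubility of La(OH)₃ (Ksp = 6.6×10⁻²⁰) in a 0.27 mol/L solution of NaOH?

3.4×10⁻¹⁸ M

La(OH)₃(s) ⇌ La³⁺(aq) + 3 OH⁻(aq)
The solution already contains OH⁻ at 0.27 mol/L. Let s be the molar solubility of La(OH)₃.
[OH⁻] ≈ 0.27 mol/L (common ion dominates); [La³⁺] = s.
Ksp = [La³⁺][OH⁻]^3 = s(0.27)^3
s = 6.6×10⁻²⁰ / (0.27)^3 = 3.4×10⁻¹⁸
s = 3.4×10⁻¹⁸ mol/L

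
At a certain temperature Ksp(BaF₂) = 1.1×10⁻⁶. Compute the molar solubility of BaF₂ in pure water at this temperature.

BaF₂(s) ⇌ Ba²⁺(aq) + 2 F⁻(aq)
With molar solubility s: [Ba²⁺] = s, [F⁻] = 2s.
Ksp = [Ba²⁺][F⁻]^2 = s · (2s)^2 = 4s^3
4s^3 = 1.1×10⁻⁶  ⇒  s^3 = 2.8×10⁻⁷
Taking the 3rd root, s = 6.5×10⁻³ mol/L.

6.5×10⁻³ M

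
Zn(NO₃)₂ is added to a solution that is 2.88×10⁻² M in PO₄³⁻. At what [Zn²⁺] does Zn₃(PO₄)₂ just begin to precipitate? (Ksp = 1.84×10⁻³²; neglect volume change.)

2.81×10⁻¹⁰ M

Precipitation begins when Q = Ksp.
Zn₃(PO₄)₂(s) ⇌ 3 Zn²⁺(aq) + 2 PO₄³⁻(aq)
Ksp = [Zn²⁺]^3[PO₄³⁻]^2 = [Zn²⁺]^3(2.88×10⁻²)^2
[Zn²⁺]^3 = 1.84×10⁻³² / (2.88×10⁻²)^2 = 2.22×10⁻²⁹
[Zn²⁺] = 2.81×10⁻¹⁰ M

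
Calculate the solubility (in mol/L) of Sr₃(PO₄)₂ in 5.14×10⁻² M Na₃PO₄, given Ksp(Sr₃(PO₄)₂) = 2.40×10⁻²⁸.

1.50×10⁻⁹ M

Sr₃(PO₄)₂(s) ⇌ 3 Sr²⁺(aq) + 2 PO₄³⁻(aq)
PO₄³⁻ is already present at 5.14×10⁻² M. If s mol/L of Sr₃(PO₄)₂ dissolves, [Sr²⁺] = 3s while [PO₄³⁻] ≈ 5.14×10⁻² M.
Ksp = [Sr²⁺]^3[PO₄³⁻]^2 = (3s)^3(5.14×10⁻²)^2
(3s)^3 = 2.40×10⁻²⁸ / (5.14×10⁻²)^2 = 9.08×10⁻²⁶
s = 1.50×10⁻⁹ M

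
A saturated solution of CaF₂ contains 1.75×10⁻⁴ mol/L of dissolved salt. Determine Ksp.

CaF₂(s) ⇌ Ca²⁺(aq) + 2 F⁻(aq)
Call the molar solubility s, so that [Ca²⁺] = s and [F⁻] = 2s.
Ksp = [Ca²⁺][F⁻]^2 = s · (2s)^2 = 4s^3
Ksp = 4 × (1.75×10⁻⁴)^3 = 2.14×10⁻¹¹

Ksp = 2.14×10⁻¹¹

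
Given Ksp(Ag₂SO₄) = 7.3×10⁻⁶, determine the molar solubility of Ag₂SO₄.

1.2×10⁻² M

Ag₂SO₄(s) ⇌ 2 Ag⁺(aq) + SO₄²⁻(aq)
If s mol/L of Ag₂SO₄ dissolves, [Ag⁺] = 2s and [SO₄²⁻] = s.
Ksp = [Ag⁺]^2[SO₄²⁻] = (2s)^2 · s = 4s^3
4s^3 = 7.3×10⁻⁶  ⇒  s^3 = 1.8×10⁻⁶
Taking the 3rd root, s = 1.2×10⁻² M.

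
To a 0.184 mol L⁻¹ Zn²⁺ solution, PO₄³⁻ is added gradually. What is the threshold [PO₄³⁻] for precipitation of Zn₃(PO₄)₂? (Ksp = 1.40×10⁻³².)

1.50×10⁻¹⁵ M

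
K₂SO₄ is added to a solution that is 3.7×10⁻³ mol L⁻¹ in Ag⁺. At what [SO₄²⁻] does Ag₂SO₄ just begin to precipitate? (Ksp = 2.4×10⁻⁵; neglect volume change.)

Precipitation of each salt begins when its ion product equals Ksp.
Ag₂SO₄(s) ⇌ 2 Ag⁺(aq) + SO₄²⁻(aq)
Ksp = [Ag⁺]^2[SO₄²⁻] = [SO₄²⁻](3.7×10⁻³)^2
[SO₄²⁻] = 2.4×10⁻⁵ / (3.7×10⁻³)^2 = 1.8
[SO₄²⁻] = 1.8 mol L⁻¹

1.8 M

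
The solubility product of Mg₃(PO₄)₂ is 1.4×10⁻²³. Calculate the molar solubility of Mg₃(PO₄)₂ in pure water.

1.1×10⁻⁵ M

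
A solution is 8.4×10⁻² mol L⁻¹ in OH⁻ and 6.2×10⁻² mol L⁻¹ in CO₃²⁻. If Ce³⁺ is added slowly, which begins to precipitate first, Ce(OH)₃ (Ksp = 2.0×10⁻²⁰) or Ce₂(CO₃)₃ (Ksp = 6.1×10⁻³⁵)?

Precipitation begins when Q = Ksp.
For Ce(OH)₃: [Ce³⁺] = (Ksp/[OH⁻]^3) = 3.4×10⁻¹⁷ mol L⁻¹
For Ce₂(CO₃)₃: [Ce³⁺] = (Ksp/[CO₃²⁻]^3)^(1/2) = 5.1×10⁻¹⁶ mol L⁻¹
The smaller threshold [Ce³⁺] is reached first, so Ce(OH)₃ precipitates first.

Ce(OH)₃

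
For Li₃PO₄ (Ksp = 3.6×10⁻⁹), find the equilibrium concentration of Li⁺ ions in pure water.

Li₃PO₄(s) ⇌ 3 Li⁺(aq) + PO₄³⁻(aq)
If s mol/L of Li₃PO₄ dissolves, [Li⁺] = 3s and [PO₄³⁻] = s.
Ksp = [Li⁺]^3[PO₄³⁻] = (3s)^3 · s = 27s^4 = 3.6×10⁻⁹
s = 3.4×10⁻³ M
[Li⁺] = 3s = 1.0×10⁻² M

1.0×10⁻² M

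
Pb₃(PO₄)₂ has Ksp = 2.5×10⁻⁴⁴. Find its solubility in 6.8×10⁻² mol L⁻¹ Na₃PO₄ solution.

5.9×10⁻¹⁵ M

Pb₃(PO₄)₂(s) ⇌ 3 Pb²⁺(aq) + 2 PO₄³⁻(aq)
With PO₄³⁻ already at 6.8×10⁻² mol L⁻¹ and s small, take [PO₄³⁻] ≈ 6.8×10⁻² mol L⁻¹ and [Pb²⁺] = 3s.
Ksp = [Pb²⁺]^3[PO₄³⁻]^2 = (3s)^3(6.8×10⁻²)^2
(3s)^3 = 2.5×10⁻⁴⁴ / (6.8×10⁻²)^2 = 5.4×10⁻⁴²
s = 5.9×10⁻¹⁵ mol L⁻¹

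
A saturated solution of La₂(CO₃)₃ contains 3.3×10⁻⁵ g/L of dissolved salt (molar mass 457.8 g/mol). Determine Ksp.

Ksp = 2.1×10⁻³⁴

s = (3.3×10⁻⁵ g L⁻¹)/(457.8 g mol⁻¹) = 7.208×10⁻⁸ M
La₂(CO₃)₃(s) ⇌ 2 La³⁺(aq) + 3 CO₃²⁻(aq)
Let s be the molar solubility. Then [La³⁺] = 2s and [CO₃²⁻] = 3s.
Ksp = [La³⁺]^2[CO₃²⁻]^3 = (2s)^2 · (3s)^3 = 108s^5
Ksp = 108 × (7.208×10⁻⁸)^5 = 2.1×10⁻³⁴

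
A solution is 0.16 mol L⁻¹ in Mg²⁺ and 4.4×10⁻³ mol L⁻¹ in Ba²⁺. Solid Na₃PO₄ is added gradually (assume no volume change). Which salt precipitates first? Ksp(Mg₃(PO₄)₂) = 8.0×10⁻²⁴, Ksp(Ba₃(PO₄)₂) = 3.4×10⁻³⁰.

Ba₃(PO₄)₂

Precipitation begins when Q = Ksp.
For Mg₃(PO₄)₂: [PO₄³⁻] = (Ksp/[Mg²⁺]^3)^(1/2) = 4.4×10⁻¹¹ mol L⁻¹
For Ba₃(PO₄)₂: [PO₄³⁻] = (Ksp/[Ba²⁺]^3)^(1/2) = 6.3×10⁻¹² mol L⁻¹
Ba₃(PO₄)₂ requires the lower [PO₄³⁻], so it precipitates first.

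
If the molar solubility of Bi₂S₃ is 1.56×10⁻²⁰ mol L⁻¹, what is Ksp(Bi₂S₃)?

Ksp = 9.98×10⁻⁹⁸

Bi₂S₃(s) ⇌ 2 Bi³⁺(aq) + 3 S²⁻(aq)
Call the molar solubility s, so that [Bi³⁺] = 2s and [S²⁻] = 3s.
Ksp = [Bi³⁺]^2[S²⁻]^3 = (2s)^2 · (3s)^3 = 108s^5
Ksp = 108 × (1.56×10⁻²⁰)^5 = 9.98×10⁻⁹⁸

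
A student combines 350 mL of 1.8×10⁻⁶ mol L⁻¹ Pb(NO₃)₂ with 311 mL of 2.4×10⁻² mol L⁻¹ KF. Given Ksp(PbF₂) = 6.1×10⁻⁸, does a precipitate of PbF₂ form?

After mixing, V = 350 mL + 311 mL = 661 mL.
[Pb²⁺] = (1.8×10⁻⁶)(350)/661 = 9.5×10⁻⁷ mol L⁻¹
[F⁻] = (2.4×10⁻²)(311)/661 = 1.1×10⁻² mol L⁻¹
Q = [Pb²⁺][F⁻]^2 = 1.2×10⁻¹⁰
Q < Ksp (1.2×10⁻¹⁰ vs 6.1×10⁻⁸); the solution remains unsaturated and no precipitate forms.

No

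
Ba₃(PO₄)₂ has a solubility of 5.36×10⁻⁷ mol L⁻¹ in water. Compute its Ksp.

Ba₃(PO₄)₂(s) ⇌ 3 Ba²⁺(aq) + 2 PO₄³⁻(aq)
For each mole of Ba₃(PO₄)₂ that dissolves per liter, [Ba²⁺] = 3s and [PO₄³⁻] = 2s; let s denote this solubility.
Ksp = [Ba²⁺]^3[PO₄³⁻]^2 = (3s)^3 · (2s)^2 = 108s^5
Ksp = 108 × (5.36×10⁻⁷)^5 = 4.78×10⁻³⁰

Ksp = 4.78×10⁻³⁰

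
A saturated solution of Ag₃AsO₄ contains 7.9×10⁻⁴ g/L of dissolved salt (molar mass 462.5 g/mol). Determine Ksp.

Convert to molarity: s = 7.9×10⁻⁴ / 462.5 = 1.708×10⁻⁶ mol/L
Ag₃AsO₄(s) ⇌ 3 Ag⁺(aq) + AsO₄³⁻(aq)
For each mole of Ag₃AsO₄ that dissolves per liter, [Ag⁺] = 3s and [AsO₄³⁻] = s; let s denote this solubility.
Ksp = [Ag⁺]^3[AsO₄³⁻] = (3s)^3 · s = 27s^4
Ksp = 27 × (1.708×10⁻⁶)^4 = 2.3×10⁻²²

Ksp = 2.3×10⁻²²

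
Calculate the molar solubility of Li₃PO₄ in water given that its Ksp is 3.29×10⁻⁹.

Li₃PO₄(s) ⇌ 3 Li⁺(aq) + PO₄³⁻(aq)
Let s be the molar solubility. Then [Li⁺] = 3s and [PO₄³⁻] = s.
Ksp = [Li⁺]^3[PO₄³⁻] = (3s)^3 · s = 27s^4
27s^4 = 3.29×10⁻⁹  ⇒  s^4 = 1.22×10⁻¹⁰
s = 3.32×10⁻³ mol/L

3.32×10⁻³ M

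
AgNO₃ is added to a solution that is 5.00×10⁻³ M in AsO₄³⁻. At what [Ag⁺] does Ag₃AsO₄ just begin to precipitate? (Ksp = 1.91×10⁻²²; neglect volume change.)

3.37×10⁻⁷ M

Each salt precipitates once Q = Ksp for that salt.
Ag₃AsO₄(s) ⇌ 3 Ag⁺(aq) + AsO₄³⁻(aq)
Ksp = [Ag⁺]^3[AsO₄³⁻] = [Ag⁺]^3(5.00×10⁻³)
[Ag⁺]^3 = 1.91×10⁻²² / (5.00×10⁻³) = 3.82×10⁻²⁰
[Ag⁺] = 3.37×10⁻⁷ M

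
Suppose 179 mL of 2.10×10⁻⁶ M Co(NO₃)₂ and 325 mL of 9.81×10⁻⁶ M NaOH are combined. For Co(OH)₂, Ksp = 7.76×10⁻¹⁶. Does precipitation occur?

No

After mixing, V = 179 mL + 325 mL = 504 mL.
[Co²⁺] = (2.10×10⁻⁶)(179)/504 = 7.46×10⁻⁷ M
[OH⁻] = (9.81×10⁻⁶)(325)/504 = 6.33×10⁻⁶ M
Q = [Co²⁺][OH⁻]^2 = 2.98×10⁻¹⁷
Since Q (2.98×10⁻¹⁷) is less than Ksp (7.76×10⁻¹⁶), no Co(OH)₂ precipitates.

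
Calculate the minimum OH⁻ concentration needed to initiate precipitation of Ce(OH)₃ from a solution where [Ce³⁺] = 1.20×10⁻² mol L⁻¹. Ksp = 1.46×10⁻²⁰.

1.07×10⁻⁶ M

Precipitation begins when Q = Ksp.
Ce(OH)₃(s) ⇌ Ce³⁺(aq) + 3 OH⁻(aq)
Ksp = [Ce³⁺][OH⁻]^3 = [OH⁻]^3(1.20×10⁻²)
[OH⁻]^3 = 1.46×10⁻²⁰ / (1.20×10⁻²) = 1.22×10⁻¹⁸
[OH⁻] = 1.07×10⁻⁶ mol L⁻¹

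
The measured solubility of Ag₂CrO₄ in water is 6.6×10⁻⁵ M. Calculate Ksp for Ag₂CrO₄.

Ag₂CrO₄(s) ⇌ 2 Ag⁺(aq) + CrO₄²⁻(aq)
Let s be the molar solubility. Then [Ag⁺] = 2s and [CrO₄²⁻] = s.
Ksp = [Ag⁺]^2[CrO₄²⁻] = (2s)^2 · s = 4s^3
Ksp = 4 × (6.6×10⁻⁵)^3 = 1.1×10⁻¹²

Ksp = 1.1×10⁻¹²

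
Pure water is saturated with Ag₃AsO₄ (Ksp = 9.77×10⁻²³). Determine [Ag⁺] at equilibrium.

Ag₃AsO₄(s) ⇌ 3 Ag⁺(aq) + AsO₄³⁻(aq)
Call the molar solubility s, so that [Ag⁺] = 3s and [AsO₄³⁻] = s.
Ksp = [Ag⁺]^3[AsO₄³⁻] = (3s)^3 · s = 27s^4 = 9.77×10⁻²³
s = 1.38×10⁻⁶ mol L⁻¹
[Ag⁺] = 3s = 4.14×10⁻⁶ mol L⁻¹

4.14×10⁻⁶ M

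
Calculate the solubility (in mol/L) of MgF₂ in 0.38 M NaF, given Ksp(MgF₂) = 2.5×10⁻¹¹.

MgF₂(s) ⇌ Mg²⁺(aq) + 2 F⁻(aq)
The solution already contains F⁻ at 0.38 M. Let s be the molar solubility of MgF₂.
[F⁻] ≈ 0.38 M (common ion dominates); [Mg²⁺] = s.
Ksp = [Mg²⁺][F⁻]^2 = s(0.38)^2
s = 2.5×10⁻¹¹ / (0.38)^2 = 1.7×10⁻¹⁰
s = 1.7×10⁻¹⁰ M

1.7×10⁻¹⁰ M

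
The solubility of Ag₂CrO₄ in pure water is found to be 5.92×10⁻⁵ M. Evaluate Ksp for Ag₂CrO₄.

Ksp = 8.30×10⁻¹³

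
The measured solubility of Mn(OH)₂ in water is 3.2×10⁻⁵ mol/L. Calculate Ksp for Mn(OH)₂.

Ksp = 1.3×10⁻¹³

Mn(OH)₂(s) ⇌ Mn²⁺(aq) + 2 OH⁻(aq)
Call the molar solubility s, so that [Mn²⁺] = s and [OH⁻] = 2s.
Ksp = [Mn²⁺][OH⁻]^2 = s · (2s)^2 = 4s^3
Ksp = 4 × (3.2×10⁻⁵)^3 = 1.3×10⁻¹³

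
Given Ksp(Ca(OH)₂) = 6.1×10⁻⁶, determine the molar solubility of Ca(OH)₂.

Ca(OH)₂(s) ⇌ Ca²⁺(aq) + 2 OH⁻(aq)
With molar solubility s: [Ca²⁺] = s, [OH⁻] = 2s.
Ksp = [Ca²⁺][OH⁻]^2 = s · (2s)^2 = 4s^3
4s^3 = 6.1×10⁻⁶  ⇒  s^3 = 1.5×10⁻⁶
Taking the 3rd root, s = 1.2×10⁻² mol/L.

1.2×10⁻² M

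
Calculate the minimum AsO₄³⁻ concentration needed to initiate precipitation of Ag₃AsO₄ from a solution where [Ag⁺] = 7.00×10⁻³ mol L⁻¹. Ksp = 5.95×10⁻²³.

Each salt precipitates once Q = Ksp for that salt.
Ag₃AsO₄(s) ⇌ 3 Ag⁺(aq) + AsO₄³⁻(aq)
Ksp = [Ag⁺]^3[AsO₄³⁻] = [AsO₄³⁻](7.00×10⁻³)^3
[AsO₄³⁻] = 5.95×10⁻²³ / (7.00×10⁻³)^3 = 1.73×10⁻¹⁶
[AsO₄³⁻] = 1.73×10⁻¹⁶ mol L⁻¹

1.73×10⁻¹⁶ M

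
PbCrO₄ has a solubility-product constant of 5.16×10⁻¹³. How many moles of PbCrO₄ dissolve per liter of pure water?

7.18×10⁻⁷ M

PbCrO₄(s) ⇌ Pb²⁺(aq) + CrO₄²⁻(aq)
Call the molar solubility s, so that [Pb²⁺] = s and [CrO₄²⁻] = s.
Ksp = [Pb²⁺][CrO₄²⁻] = s · s = s^2
s^2 = 5.16×10⁻¹³
Taking the 2nd root, s = 7.18×10⁻⁷ M.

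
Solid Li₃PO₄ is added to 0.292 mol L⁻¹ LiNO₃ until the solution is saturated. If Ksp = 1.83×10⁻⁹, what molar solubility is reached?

7.35×10⁻⁸ M

Li₃PO₄(s) ⇌ 3 Li⁺(aq) + PO₄³⁻(aq)
Let s be the solubility of Li₃PO₄ here. The common ion gives [Li⁺] ≈ 0.292 mol L⁻¹, and [PO₄³⁻] = s.
Ksp = [Li⁺]^3[PO₄³⁻] = (0.292)^3s
s = 1.83×10⁻⁹ / (0.292)^3 = 7.35×10⁻⁸
s = 7.35×10⁻⁸ mol L⁻¹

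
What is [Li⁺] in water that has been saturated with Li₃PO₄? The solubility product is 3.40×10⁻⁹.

Li₃PO₄(s) ⇌ 3 Li⁺(aq) + PO₄³⁻(aq)
For each mole of Li₃PO₄ that dissolves per liter, [Li⁺] = 3s and [PO₄³⁻] = s; let s denote this solubility.
Ksp = [Li⁺]^3[PO₄³⁻] = (3s)^3 · s = 27s^4 = 3.40×10⁻⁹
s = 3.35×10⁻³ mol L⁻¹
[Li⁺] = 3s = 1.00×10⁻² mol L⁻¹

1.00×10⁻² M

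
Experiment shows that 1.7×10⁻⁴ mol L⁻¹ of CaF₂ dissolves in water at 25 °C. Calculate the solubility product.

CaF₂(s) ⇌ Ca²⁺(aq) + 2 F⁻(aq)
Call the molar solubility s, so that [Ca²⁺] = s and [F⁻] = 2s.
Ksp = [Ca²⁺][F⁻]^2 = s · (2s)^2 = 4s^3
Ksp = 4 × (1.7×10⁻⁴)^3 = 2.0×10⁻¹¹

Ksp = 2.0×10⁻¹¹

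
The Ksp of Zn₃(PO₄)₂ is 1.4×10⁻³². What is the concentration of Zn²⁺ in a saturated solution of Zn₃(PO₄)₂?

Zn₃(PO₄)₂(s) ⇌ 3 Zn²⁺(aq) + 2 PO₄³⁻(aq)
Call the molar solubility s, so that [Zn²⁺] = 3s and [PO₄³⁻] = 2s.
Ksp = [Zn²⁺]^3[PO₄³⁻]^2 = (3s)^3 · (2s)^2 = 108s^5 = 1.4×10⁻³²
s = 1.7×10⁻⁷ mol L⁻¹
[Zn²⁺] = 3s = 5.0×10⁻⁷ mol L⁻¹

5.0×10⁻⁷ M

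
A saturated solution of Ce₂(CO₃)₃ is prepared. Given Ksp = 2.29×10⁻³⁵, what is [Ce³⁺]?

9.25×10⁻⁸ M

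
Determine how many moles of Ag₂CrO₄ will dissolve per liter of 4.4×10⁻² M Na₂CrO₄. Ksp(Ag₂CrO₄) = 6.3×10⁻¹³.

Ag₂CrO₄(s) ⇌ 2 Ag⁺(aq) + CrO₄²⁻(aq)
With CrO₄²⁻ already at 4.4×10⁻² M and s small, take [CrO₄²⁻] ≈ 4.4×10⁻² M and [Ag⁺] = 2s.
Ksp = [Ag⁺]^2[CrO₄²⁻] = (2s)^2(4.4×10⁻²)
(2s)^2 = 6.3×10⁻¹³ / (4.4×10⁻²) = 1.4×10⁻¹¹
s = 1.9×10⁻⁶ M

1.9×10⁻⁶ M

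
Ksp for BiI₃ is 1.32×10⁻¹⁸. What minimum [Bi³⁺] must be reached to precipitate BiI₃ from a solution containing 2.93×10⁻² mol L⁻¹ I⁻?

A salt starts to precipitate once the ion product Q reaches its Ksp.
BiI₃(s) ⇌ Bi³⁺(aq) + 3 I⁻(aq)
Ksp = [Bi³⁺][I⁻]^3 = [Bi³⁺](2.93×10⁻²)^3
[Bi³⁺] = 1.32×10⁻¹⁸ / (2.93×10⁻²)^3 = 5.25×10⁻¹⁴
[Bi³⁺] = 5.25×10⁻¹⁴ mol L⁻¹

5.25×10⁻¹⁴ M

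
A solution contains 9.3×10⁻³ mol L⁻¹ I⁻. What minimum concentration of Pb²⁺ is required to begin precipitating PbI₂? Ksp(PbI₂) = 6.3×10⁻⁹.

7.3×10⁻⁵ M

Precipitation of each salt begins when its ion product equals Ksp.
PbI₂(s) ⇌ Pb²⁺(aq) + 2 I⁻(aq)
Ksp = [Pb²⁺][I⁻]^2 = [Pb²⁺](9.3×10⁻³)^2
[Pb²⁺] = 6.3×10⁻⁹ / (9.3×10⁻³)^2 = 7.3×10⁻⁵
[Pb²⁺] = 7.3×10⁻⁵ mol L⁻¹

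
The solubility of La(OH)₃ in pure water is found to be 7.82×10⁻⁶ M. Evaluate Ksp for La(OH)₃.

Ksp = 1.01×10⁻¹⁹

La(OH)₃(s) ⇌ La³⁺(aq) + 3 OH⁻(aq)
If s mol/L of La(OH)₃ dissolves, [La³⁺] = s and [OH⁻] = 3s.
Ksp = [La³⁺][OH⁻]^3 = s · (3s)^3 = 27s^4
Ksp = 27 × (7.82×10⁻⁶)^4 = 1.01×10⁻¹⁹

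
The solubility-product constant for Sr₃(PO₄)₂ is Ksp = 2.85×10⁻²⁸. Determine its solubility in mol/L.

1.21×10⁻⁶ M

Sr₃(PO₄)₂(s) ⇌ 3 Sr²⁺(aq) + 2 PO₄³⁻(aq)
With molar solubility s: [Sr²⁺] = 3s, [PO₄³⁻] = 2s.
Ksp = [Sr²⁺]^3[PO₄³⁻]^2 = (3s)^3 · (2s)^2 = 108s^5
108s^5 = 2.85×10⁻²⁸  ⇒  s^5 = 2.64×10⁻³⁰
s = 1.21×10⁻⁶ mol L⁻¹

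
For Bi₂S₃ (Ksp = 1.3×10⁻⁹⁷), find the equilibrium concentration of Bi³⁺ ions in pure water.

3.3×10⁻²⁰ M

Bi₂S₃(s) ⇌ 2 Bi³⁺(aq) + 3 S²⁻(aq)
Let s be the molar solubility. Then [Bi³⁺] = 2s and [S²⁻] = 3s.
Ksp = [Bi³⁺]^2[S²⁻]^3 = (2s)^2 · (3s)^3 = 108s^5 = 1.3×10⁻⁹⁷
s = 1.6×10⁻²⁰ mol L⁻¹
[Bi³⁺] = 2s = 3.3×10⁻²⁰ mol L⁻¹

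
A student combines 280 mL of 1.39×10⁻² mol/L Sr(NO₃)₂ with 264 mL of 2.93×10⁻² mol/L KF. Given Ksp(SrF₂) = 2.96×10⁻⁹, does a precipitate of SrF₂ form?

Yes

Total volume after mixing = 280 + 264 = 544 mL.
[Sr²⁺] = (1.39×10⁻²)(280)/544 = 7.15×10⁻³ mol/L
[F⁻] = (2.93×10⁻²)(264)/544 = 1.42×10⁻² mol/L
Q = [Sr²⁺][F⁻]^2 = 1.45×10⁻⁶
Q = 1.45×10⁻⁶ > Ksp = 2.96×10⁻⁹, so the solution is supersaturated and SrF₂ precipitates.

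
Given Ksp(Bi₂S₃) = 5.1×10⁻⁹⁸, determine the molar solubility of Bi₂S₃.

1.4×10⁻²⁰ M

Bi₂S₃(s) ⇌ 2 Bi³⁺(aq) + 3 S²⁻(aq)
Call the molar solubility s, so that [Bi³⁺] = 2s and [S²⁻] = 3s.
Ksp = [Bi³⁺]^2[S²⁻]^3 = (2s)^2 · (3s)^3 = 108s^5
108s^5 = 5.1×10⁻⁹⁸  ⇒  s^5 = 4.7×10⁻¹⁰⁰
Taking the 5th root, s = 1.4×10⁻²⁰ mol L⁻¹.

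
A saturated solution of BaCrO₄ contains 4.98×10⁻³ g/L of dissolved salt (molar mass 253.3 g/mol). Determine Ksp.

Ksp = 3.87×10⁻¹⁰

Convert to molarity: s = 4.98×10⁻³ / 253.3 = 1.9660×10⁻⁵ mol/L
BaCrO₄(s) ⇌ Ba²⁺(aq) + CrO₄²⁻(aq)
Let s be the molar solubility. Then [Ba²⁺] = s and [CrO₄²⁻] = s.
Ksp = [Ba²⁺][CrO₄²⁻] = s · s = s^2
Ksp = (1.9660×10⁻⁵)^2 = 3.87×10⁻¹⁰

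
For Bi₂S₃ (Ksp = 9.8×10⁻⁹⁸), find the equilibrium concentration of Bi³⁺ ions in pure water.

3.1×10⁻²⁰ M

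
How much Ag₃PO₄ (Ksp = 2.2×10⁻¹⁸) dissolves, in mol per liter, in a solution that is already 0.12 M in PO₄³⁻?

8.8×10⁻⁷ M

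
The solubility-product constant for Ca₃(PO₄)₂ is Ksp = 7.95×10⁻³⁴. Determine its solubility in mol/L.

9.41×10⁻⁸ M

Ca₃(PO₄)₂(s) ⇌ 3 Ca²⁺(aq) + 2 PO₄³⁻(aq)
Let s be the molar solubility. Then [Ca²⁺] = 3s and [PO₄³⁻] = 2s.
Ksp = [Ca²⁺]^3[PO₄³⁻]^2 = (3s)^3 · (2s)^2 = 108s^5
108s^5 = 7.95×10⁻³⁴  ⇒  s^5 = 7.36×10⁻³⁶
s = (7.36×10⁻³⁶)^(1/5) = 9.41×10⁻⁸ mol L⁻¹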